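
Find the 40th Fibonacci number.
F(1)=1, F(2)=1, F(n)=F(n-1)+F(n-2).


Fibonacci sequence: 1, 1, 2, 3, 5, 8, 13, 21, 34, 55, 89, ...
F(40) = 102334155

F(40) = 102334155


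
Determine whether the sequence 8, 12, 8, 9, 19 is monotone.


Differences: 4, -4, 1, 10
Difference at position 1 is +4 (> 0) but position 2 is -4 (< 0) — sequence both rises and falls
→ NOT monotonic

Not monotonic


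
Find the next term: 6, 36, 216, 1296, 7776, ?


Pattern: geometric (r=6)
Terms: 6, 36, 216, 1296, 7776
Next term = 46656

Next term = 46656


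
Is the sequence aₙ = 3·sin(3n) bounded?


For all n, -1 ≤ sin(3n) ≤ 1, so -3 ≤ 3·sin(3n) ≤ 3
Lower bound: -3, Upper bound: 3
The sequence IS bounded

Bounded (-3 ≤ aₙ ≤ 3)


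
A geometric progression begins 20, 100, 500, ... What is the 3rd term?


aₙ = a₁·r^(n-1)
= 20×5^2
= 20×25
= 500

a_3 = 500


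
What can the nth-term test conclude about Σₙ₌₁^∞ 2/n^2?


lim(n→∞) 2/n^2 = 0
lim aₙ = 0 → nth-term test is INCONCLUSIVE
(Need other tests; this is actually a convergent p-series with p=2 > 1)

Inconclusive (lim aₙ = 0; need another test)


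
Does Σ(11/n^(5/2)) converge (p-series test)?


p-series test: Σ c/n^p converges if p > 1, diverges if p ≤ 1 (constant c > 0 doesn't affect convergence).
p = 5/2
5/2 > 1 → CONVERGES

Converges (p = 5/2 > 1)


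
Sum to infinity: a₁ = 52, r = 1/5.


S∞ = a₁/(1-r) = 52/(1 - 1/5)
= 52/(4/5)
= 65

S∞ = 65


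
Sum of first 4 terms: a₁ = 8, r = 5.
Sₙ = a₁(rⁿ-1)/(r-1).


Sₙ = 8×(5^4 - 1)/(5 - 1)
= 8×(625 - 1)/4
= 8×624/4
= 1248

S_4 = 1248


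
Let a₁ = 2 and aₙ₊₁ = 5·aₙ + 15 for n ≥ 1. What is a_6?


Computing step by step:
a_1 = 2
a_2 = 25
a_3 = 140
a_4 = 715
a_5 = 3590
a_6 = 17965


a_6 = 17965


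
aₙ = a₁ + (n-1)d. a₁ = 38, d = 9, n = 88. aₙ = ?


aₙ = a₁ + (n-1)d
= 38 + (88-1)×9
= 38 + 783
= 821

a_88 = 821


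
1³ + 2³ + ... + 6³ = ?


n(n+1)/2 = 6×7/2 = 21
Σk³ = 21² = 441

Σk³ = 441


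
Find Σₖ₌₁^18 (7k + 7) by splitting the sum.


Σ(7k+7) = 7·Σk + 7·n
= 7·171 + 7·18
= 1197 + 126 = 1323

Σ = 1323


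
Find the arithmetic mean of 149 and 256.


AM = (149 + 256)/2 = 405/2 = 202.5

AM = 202.5


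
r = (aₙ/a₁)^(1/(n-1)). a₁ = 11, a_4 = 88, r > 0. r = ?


r^(n-1) = aₙ/a₁
r^3 = 88/11 = 8
r = 8^(1/3)
= 2

r = 2


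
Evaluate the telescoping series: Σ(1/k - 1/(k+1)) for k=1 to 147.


Telescoping: adjacent terms cancel.
= 1/1 - 1/148
= 1 - 1/148 = 147/148

Sum = 147/148


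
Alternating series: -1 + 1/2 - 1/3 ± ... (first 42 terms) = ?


S = -1 + 1/2 - 1/3 + 1/4 - 1/5 + 1/6 - 1/7 + 1/8 ± ...
= -0.6814
(Full series converges to -ln(2) ≈ -0.6931)

S_42 = -0.6814


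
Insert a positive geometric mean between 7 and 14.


GM = √(7×14) = √98 = 9.8995

GM = 9.8995


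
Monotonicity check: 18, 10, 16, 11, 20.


Differences: -8, 6, -5, 9
Difference at position 2 is +6 (> 0) but position 1 is -8 (< 0) — sequence both rises and falls
→ NOT monotonic

Not monotonic


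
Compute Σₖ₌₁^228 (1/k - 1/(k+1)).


Telescoping: adjacent terms cancel.
= 1/1 - 1/229
= 1 - 1/229 = 228/229

Sum = 228/229


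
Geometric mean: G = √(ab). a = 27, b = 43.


GM = √(27×43) = √1161 = 34.0735

GM = 34.0735


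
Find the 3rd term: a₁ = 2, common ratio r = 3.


aₙ = a₁·r^(n-1)
= 2×3^2
= 2×9
= 18

a_3 = 18


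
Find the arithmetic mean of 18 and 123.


AM = (18 + 123)/2 = 141/2 = 70.5

AM = 70.5


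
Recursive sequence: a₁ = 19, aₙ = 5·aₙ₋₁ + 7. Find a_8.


Computing step by step:
a_1 = 19
a_2 = 102
a_3 = 517
a_4 = 2592
a_5 = 12967
a_6 = 64842
a_7 = 324217
a_8 = 1621092


a_8 = 1621092


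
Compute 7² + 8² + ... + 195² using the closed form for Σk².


Σₖ₌7^195 k² = Σₖ₌₁^195 k² − Σₖ₌₁^6 k²
= 195·196·391/6 − 6·7·13/6
= 2490670 − 91 = 2490579

Σk² = 2490579


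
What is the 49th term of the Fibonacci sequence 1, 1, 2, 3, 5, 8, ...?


Fibonacci sequence: 1, 1, 2, 3, 5, 8, 13, 21, 34, 55, 89, ...
F(49) = 7778742049

F(49) = 7778742049


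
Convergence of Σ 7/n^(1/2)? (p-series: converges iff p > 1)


p-series test: Σ c/n^p converges if p > 1, diverges if p ≤ 1 (constant c > 0 doesn't affect convergence).
p = 1/2
1/2 ≤ 1 → DIVERGES

Diverges (p = 1/2 ≤ 1)


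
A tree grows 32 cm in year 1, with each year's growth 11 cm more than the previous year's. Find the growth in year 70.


aₙ = a₁ + (n-1)d
= 32 + (70-1)×11
= 32 + 759
= 791

a_70 = 791


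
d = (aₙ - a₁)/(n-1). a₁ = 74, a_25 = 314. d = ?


d = (aₙ - a₁)/(n-1)
= (314 - 74)/(25-1)
= 240/24 = 10

d = 10


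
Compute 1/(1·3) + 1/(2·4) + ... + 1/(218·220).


1/(k(k+2)) = (1/2)·(1/k - 1/(k+2)) (partial fractions)
Telescoping: Σ = (1/2)·(1 + 1/2 - 1/219 - 1/220) = 71831/96360

Sum = 71831/96360


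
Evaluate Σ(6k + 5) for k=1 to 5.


Σ(6k+5) = 6·Σk + 5·n
= 6·15 + 5·5
= 90 + 25 = 115

Σ = 115


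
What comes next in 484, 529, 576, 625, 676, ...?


Pattern: perfect squares: n²
Terms: 484, 529, 576, 625, 676
Next term = 729

Next term = 729


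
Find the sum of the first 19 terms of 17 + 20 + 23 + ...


aₙ = 17 + (19-1)×3 = 71
Sₙ = n(a₁+aₙ)/2 = 19×(17+71)/2
= 19×88/2 = 836

S_19 = 836


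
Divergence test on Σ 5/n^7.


lim(n→∞) 5/n^7 = 0
lim aₙ = 0 → nth-term test is INCONCLUSIVE
(Need other tests; this is actually a convergent p-series with p=7 > 1)

Inconclusive (lim aₙ = 0; need another test)


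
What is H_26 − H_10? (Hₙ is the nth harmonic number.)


Σₖ₌11^26 1/k = 1/11 + 1/12 + 1/13 + ... + 1/26
= 24775394731/26771144400
≈ 0.9255

Sum = 24775394731/26771144400 ≈ 0.9255


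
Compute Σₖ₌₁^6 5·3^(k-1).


Sₙ = 5×(3^6 - 1)/(3 - 1)
= 5×(729 - 1)/2
= 5×728/2
= 1820

S_6 = 1820


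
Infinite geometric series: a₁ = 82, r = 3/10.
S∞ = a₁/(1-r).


S∞ = a₁/(1-r) = 82/(1 - 3/10)
= 82/(7/10)
= 820/7

S∞ = 820/7


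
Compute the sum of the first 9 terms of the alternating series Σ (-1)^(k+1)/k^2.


S = 1 - 1/4 + 1/9 - 1/16 + 1/25 - 1/36 + 1/49 - 1/64 ± ...
= 0.828
(Full series converges to +π²/12 ≈ +0.8225)

S_9 = 0.828


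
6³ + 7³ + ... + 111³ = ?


Σₖ₌6^111 k³ = [111·112/2]² − [5·6/2]²
= 38638656 − 225 = 38638431

Σk³ = 38638431


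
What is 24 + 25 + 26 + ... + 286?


Σₖ₌24^286 k = Σₖ₌₁^286 k − Σₖ₌₁^23 k
= 286·287/2 − 23·24/2
= 41041 − 276 = 40765

Σk = 40765


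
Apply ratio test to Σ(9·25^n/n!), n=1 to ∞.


aₙ = 9·25^n/n!
a_{n+1}/aₙ = 25^(n+1)/(n+1)! × n!/25^n  (constant 9 cancels)
= 25/(n+1)
L = lim(n→∞) 25/(n+1) = 0
L < 1 → series CONVERGES

Converges (ratio test: L = 0 < 1)


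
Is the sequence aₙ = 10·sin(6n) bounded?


For all n, -1 ≤ sin(6n) ≤ 1, so -10 ≤ 10·sin(6n) ≤ 10
Lower bound: -10, Upper bound: 10
The sequence IS bounded

Bounded (-10 ≤ aₙ ≤ 10)


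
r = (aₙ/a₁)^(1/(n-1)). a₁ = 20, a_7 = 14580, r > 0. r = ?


r^(n-1) = aₙ/a₁
r^6 = 14580/20 = 729
r = 729^(1/6)
= ±3; taking r > 0 gives r = 3

r = 3


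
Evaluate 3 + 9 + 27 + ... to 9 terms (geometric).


Sₙ = 3×(3^9 - 1)/(3 - 1)
= 3×(19683 - 1)/2
= 3×19682/2
= 29523

S_9 = 29523


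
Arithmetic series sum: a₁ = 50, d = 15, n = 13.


aₙ = 50 + (13-1)×15 = 230
Sₙ = n(a₁+aₙ)/2 = 13×(50+230)/2
= 13×280/2 = 1820

S_13 = 1820


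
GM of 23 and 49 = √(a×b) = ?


GM = √(23×49) = √1127 = 33.5708

GM = 33.5708


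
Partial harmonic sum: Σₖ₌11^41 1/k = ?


Σₖ₌11^41 1/k = 1/11 + 1/12 + 1/13 + ... + 1/41
= 3908844674285039/2844937529085600
≈ 1.374

Sum = 3908844674285039/2844937529085600 ≈ 1.374


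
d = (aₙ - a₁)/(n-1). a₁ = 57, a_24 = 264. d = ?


d = (aₙ - a₁)/(n-1)
= (264 - 57)/(24-1)
= 207/23 = 9

d = 9


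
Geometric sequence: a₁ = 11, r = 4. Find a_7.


aₙ = a₁·r^(n-1)
= 11×4^6
= 11×4096
= 45056

a_7 = 45056


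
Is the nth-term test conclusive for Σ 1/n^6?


lim(n→∞) 1/n^6 = 0
lim aₙ = 0 → nth-term test is INCONCLUSIVE
(Need other tests; this is actually a convergent p-series with p=6 > 1)

Inconclusive (lim aₙ = 0; need another test)


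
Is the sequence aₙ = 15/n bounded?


a₁ = 15, a₂ = 15/2, a₃ = 15/3, ...
0 < aₙ ≤ 15 for all n ≥ 1
Lower bound: 0, Upper bound: 15
The sequence IS bounded

Bounded (0 < aₙ ≤ 15)


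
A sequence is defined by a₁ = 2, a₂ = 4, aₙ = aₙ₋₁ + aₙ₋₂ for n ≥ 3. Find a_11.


Computing iteratively: 2, 4, 6, 10, 16, 26, 42, 68, 110, 178, 288
a_11 = 288

a_11 = 288


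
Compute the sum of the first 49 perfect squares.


n = 49
n(n+1)(2n+1)/6 = 49×50×99/6
= 242550/6 = 40425

Σk² = 40425


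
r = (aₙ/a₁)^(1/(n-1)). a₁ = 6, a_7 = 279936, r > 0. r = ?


r^(n-1) = aₙ/a₁
r^6 = 279936/6 = 46656
r = 46656^(1/6)
= ±6; taking r > 0 gives r = 6

r = 6


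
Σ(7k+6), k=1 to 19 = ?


Σ(7k+6) = 7·Σk + 6·n
= 7·190 + 6·19
= 1330 + 114 = 1444

Σ = 1444


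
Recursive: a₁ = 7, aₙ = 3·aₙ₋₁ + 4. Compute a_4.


Computing step by step:
a_1 = 7
a_2 = 25
a_3 = 79
a_4 = 241


a_4 = 241


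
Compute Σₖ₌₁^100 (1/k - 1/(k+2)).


Telescoping with gap 2: two head and two tail terms survive.
= (1 + 1/2) - (1/101 + 1/102)
= 3/2 - 1/101 - 1/102 = 7625/5151

Sum = 7625/5151


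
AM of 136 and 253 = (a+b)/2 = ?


AM = (136 + 253)/2 = 389/2 = 194.5

AM = 194.5


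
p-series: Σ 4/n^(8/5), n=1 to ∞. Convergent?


p-series test: Σ c/n^p converges if p > 1, diverges if p ≤ 1 (constant c > 0 doesn't affect convergence).
p = 8/5
8/5 > 1 → CONVERGES

Converges (p = 8/5 > 1)


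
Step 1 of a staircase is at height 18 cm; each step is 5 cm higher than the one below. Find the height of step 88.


aₙ = a₁ + (n-1)d
= 18 + (88-1)×5
= 18 + 435
= 453

a_88 = 453


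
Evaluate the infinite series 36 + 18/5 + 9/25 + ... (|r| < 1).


S∞ = a₁/(1-r) = 36/(1 - 1/10)
= 36/(9/10)
= 40

S∞ = 40


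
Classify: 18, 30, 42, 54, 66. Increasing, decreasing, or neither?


Differences: 12, 12, 12, 12
All differences > 0 → strictly INCREASING

Monotonically increasing


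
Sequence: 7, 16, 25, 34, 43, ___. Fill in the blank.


Pattern: arithmetic (d=9)
Terms: 7, 16, 25, 34, 43
Next term = 52

Next term = 52


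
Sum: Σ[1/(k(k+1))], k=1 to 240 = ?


1/(k(k+1)) = 1/k - 1/(k+1) (partial fractions)
Telescoping: Σ = 1 - 1/241 = 240/241

Sum = 240/241


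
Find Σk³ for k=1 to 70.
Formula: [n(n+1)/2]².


n(n+1)/2 = 70×71/2 = 2485
Σk³ = 2485² = 6175225

Σk³ = 6175225


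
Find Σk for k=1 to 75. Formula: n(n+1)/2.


n(n+1)/2 = 75×76/2 = 5700/2 = 2850

Σk = 2850


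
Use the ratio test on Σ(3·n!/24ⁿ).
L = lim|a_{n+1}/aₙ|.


aₙ = 3·n!/24^n
a_{n+1}/aₙ = (n+1)!/24^(n+1) × 24^n/n!  (constant 3 cancels)
= (n+1)/24
L = lim(n→∞) (n+1)/24 = ∞
L > 1 → series DIVERGES

Diverges (ratio test: L = ∞ > 1)


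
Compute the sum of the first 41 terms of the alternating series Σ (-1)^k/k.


S = -1 + 1/2 - 1/3 + 1/4 - 1/5 + 1/6 - 1/7 + 1/8 ± ...
= -0.7052
(Full series converges to -ln(2) ≈ -0.6931)

S_41 = -0.7052


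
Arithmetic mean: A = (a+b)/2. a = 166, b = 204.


AM = (166 + 204)/2 = 370/2 = 185

AM = 185


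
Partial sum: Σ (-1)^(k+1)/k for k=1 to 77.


S = 1 - 1/2 + 1/3 - 1/4 + 1/5 - 1/6 + 1/7 - 1/8 ± ...
= 0.6996
(Full series converges to +ln(2) ≈ +0.6931)

S_77 = 0.6996


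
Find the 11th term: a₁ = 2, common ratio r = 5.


aₙ = a₁·r^(n-1)
= 2×5^10
= 2×9765625
= 19531250

a_11 = 19531250


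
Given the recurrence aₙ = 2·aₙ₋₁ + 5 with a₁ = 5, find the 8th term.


Computing step by step:
a_1 = 5
a_2 = 15
a_3 = 35
a_4 = 75
a_5 = 155
a_6 = 315
a_7 = 635
a_8 = 1275


a_8 = 1275


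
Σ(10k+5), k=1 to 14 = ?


Σ(10k+5) = 10·Σk + 5·n
= 10·105 + 5·14
= 1050 + 70 = 1120

Σ = 1120


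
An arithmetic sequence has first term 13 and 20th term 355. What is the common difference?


d = (aₙ - a₁)/(n-1)
= (355 - 13)/(20-1)
= 342/19 = 18

d = 18


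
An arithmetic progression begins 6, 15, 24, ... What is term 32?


aₙ = a₁ + (n-1)d
= 6 + (32-1)×9
= 6 + 279
= 285

a_32 = 285


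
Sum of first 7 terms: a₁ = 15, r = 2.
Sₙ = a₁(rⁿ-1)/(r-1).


Sₙ = 15×(2^7 - 1)/(2 - 1)
= 15×(128 - 1)/1
= 15×127/1
= 1905

S_7 = 1905


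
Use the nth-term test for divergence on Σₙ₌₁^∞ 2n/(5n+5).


lim(n→∞) 2n/(5n+5) = 2/5 = 2/5  (divide numerator and denominator by n)
lim aₙ = 2/5 ≠ 0 → series DIVERGES

Diverges (lim aₙ = 2/5 ≠ 0)


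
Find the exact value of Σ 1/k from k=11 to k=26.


Σₖ₌11^26 1/k = 1/11 + 1/12 + 1/13 + ... + 1/26
= 24775394731/26771144400
≈ 0.9255

Sum = 24775394731/26771144400 ≈ 0.9255


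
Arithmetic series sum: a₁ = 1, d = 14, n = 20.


aₙ = 1 + (20-1)×14 = 267
Sₙ = n(a₁+aₙ)/2 = 20×(1+267)/2
= 20×268/2 = 2680

S_20 = 2680


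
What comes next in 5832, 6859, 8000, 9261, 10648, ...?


Pattern: perfect cubes: n³
Terms: 5832, 6859, 8000, 9261, 10648
Next term = 12167

Next term = 12167


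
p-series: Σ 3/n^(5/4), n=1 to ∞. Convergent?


p-series test: Σ c/n^p converges if p > 1, diverges if p ≤ 1 (constant c > 0 doesn't affect convergence).
p = 5/4
5/4 > 1 → CONVERGES

Converges (p = 5/4 > 1)


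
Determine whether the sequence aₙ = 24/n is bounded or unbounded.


a₁ = 24, a₂ = 24/2, a₃ = 24/3, ...
0 < aₙ ≤ 24 for all n ≥ 1
Lower bound: 0, Upper bound: 24
The sequence IS bounded

Bounded (0 < aₙ ≤ 24)


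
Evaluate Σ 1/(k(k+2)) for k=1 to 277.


1/(k(k+2)) = (1/2)·(1/k - 1/(k+2)) (partial fractions)
Telescoping: Σ = (1/2)·(1 + 1/2 - 1/278 - 1/279) = 57893/77562

Sum = 57893/77562


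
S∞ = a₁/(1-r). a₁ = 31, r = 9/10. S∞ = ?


S∞ = a₁/(1-r) = 31/(1 - 9/10)
= 31/(1/10)
= 310

S∞ = 310


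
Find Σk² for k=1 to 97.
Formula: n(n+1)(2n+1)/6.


n = 97
n(n+1)(2n+1)/6 = 97×98×195/6
= 1853670/6 = 308945

Σk² = 308945


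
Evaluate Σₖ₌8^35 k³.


Σₖ₌8^35 k³ = [35·36/2]² − [7·8/2]²
= 396900 − 784 = 396116

Σk³ = 396116


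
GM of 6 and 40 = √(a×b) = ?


GM = √(6×40) = √240 = 15.4919

GM = 15.4919


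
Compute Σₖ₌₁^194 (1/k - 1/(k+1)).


Telescoping: adjacent terms cancel.
= 1/1 - 1/195
= 1 - 1/195 = 194/195

Sum = 194/195


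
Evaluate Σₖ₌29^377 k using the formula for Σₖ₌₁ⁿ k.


Σₖ₌29^377 k = Σₖ₌₁^377 k − Σₖ₌₁^28 k
= 377·378/2 − 28·29/2
= 71253 − 406 = 70847

Σk = 70847


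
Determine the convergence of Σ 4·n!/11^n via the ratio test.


aₙ = 4·n!/11^n
a_{n+1}/aₙ = (n+1)!/11^(n+1) × 11^n/n!  (constant 4 cancels)
= (n+1)/11
L = lim(n→∞) (n+1)/11 = ∞
L > 1 → series DIVERGES

Diverges (ratio test: L = ∞ > 1)


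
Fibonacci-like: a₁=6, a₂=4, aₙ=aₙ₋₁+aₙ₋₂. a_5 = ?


Computing iteratively: 6, 4, 10, 14, 24
a_5 = 24

a_5 = 24


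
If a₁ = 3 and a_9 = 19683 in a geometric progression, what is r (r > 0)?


r^(n-1) = aₙ/a₁
r^8 = 19683/3 = 6561
r = 6561^(1/8)
= ±3; taking r > 0 gives r = 3

r = 3


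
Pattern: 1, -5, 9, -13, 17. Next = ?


Pattern: alternating sign, magnitude arithmetic (d=4)
Terms: 1, -5, 9, -13, 17
Next term = -21

Next term = -21


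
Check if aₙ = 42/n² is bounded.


a₁ = 42, a₂ = 42/4, a₃ = 42/9, ...
0 < aₙ ≤ 42 for all n ≥ 1
The sequence IS bounded

Bounded (0 < aₙ ≤ 42)


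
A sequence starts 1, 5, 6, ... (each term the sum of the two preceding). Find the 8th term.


Computing iteratively: 1, 5, 6, 11, 17, 28, 45, 73
a_8 = 73

a_8 = 73


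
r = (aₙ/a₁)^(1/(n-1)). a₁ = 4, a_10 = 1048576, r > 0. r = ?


r^(n-1) = aₙ/a₁
r^9 = 1048576/4 = 262144
r = 262144^(1/9)
= 4

r = 4


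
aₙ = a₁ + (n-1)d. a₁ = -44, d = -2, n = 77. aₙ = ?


aₙ = a₁ + (n-1)d
= -44 + (77-1)×-2
= -44 - 152
= -196

a_77 = -196


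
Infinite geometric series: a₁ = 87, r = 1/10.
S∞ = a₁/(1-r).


S∞ = a₁/(1-r) = 87/(1 - 1/10)
= 87/(9/10)
= 290/3

S∞ = 290/3


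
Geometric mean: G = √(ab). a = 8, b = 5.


GM = √(8×5) = √40 = 6.3246

GM = 6.3246


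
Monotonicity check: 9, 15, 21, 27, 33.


Differences: 6, 6, 6, 6
All differences > 0 → strictly INCREASING

Monotonically increasing


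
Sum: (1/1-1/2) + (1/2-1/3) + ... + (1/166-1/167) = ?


Telescoping: adjacent terms cancel.
= 1/1 - 1/167
= 1 - 1/167 = 166/167

Sum = 166/167


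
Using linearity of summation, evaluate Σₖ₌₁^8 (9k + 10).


Σ(9k+10) = 9·Σk + 10·n
= 9·36 + 10·8
= 324 + 80 = 404

Σ = 404


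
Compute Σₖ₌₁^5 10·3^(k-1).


Sₙ = 10×(3^5 - 1)/(3 - 1)
= 10×(243 - 1)/2
= 10×242/2
= 1210

S_5 = 1210


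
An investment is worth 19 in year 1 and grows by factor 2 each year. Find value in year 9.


aₙ = a₁·r^(n-1)
= 19×2^8
= 19×256
= 4864

a_9 = 4864


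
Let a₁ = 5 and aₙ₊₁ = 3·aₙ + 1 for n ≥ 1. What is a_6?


Computing step by step:
a_1 = 5
a_2 = 16
a_3 = 49
a_4 = 148
a_5 = 445
a_6 = 1336


a_6 = 1336


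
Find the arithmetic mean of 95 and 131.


AM = (95 + 131)/2 = 226/2 = 113

AM = 113


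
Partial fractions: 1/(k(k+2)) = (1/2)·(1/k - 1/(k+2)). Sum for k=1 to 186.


1/(k(k+2)) = (1/2)·(1/k - 1/(k+2)) (partial fractions)
Telescoping: Σ = (1/2)·(1 + 1/2 - 1/187 - 1/188) = 52359/70312

Sum = 52359/70312


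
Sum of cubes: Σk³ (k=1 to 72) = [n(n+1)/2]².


n(n+1)/2 = 72×73/2 = 2628
Σk³ = 2628² = 6906384

Σk³ = 6906384


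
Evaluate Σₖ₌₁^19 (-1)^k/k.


S = -1 + 1/2 - 1/3 + 1/4 - 1/5 + 1/6 - 1/7 + 1/8 ± ...
= -0.7188
(Full series converges to -ln(2) ≈ -0.6931)

S_19 = -0.7188


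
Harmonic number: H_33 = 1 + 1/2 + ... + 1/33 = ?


H_33 = 1/1 + 1/2 + 1/3 + ... + 1/33
= 53676090078349/13127595717600
≈ 4.0888

H_33 = 53676090078349/13127595717600 ≈ 4.0888


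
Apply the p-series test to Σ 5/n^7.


p-series test: Σ c/n^p converges if p > 1, diverges if p ≤ 1 (constant c > 0 doesn't affect convergence).
p = 7
7 > 1 → CONVERGES

Converges (p = 7 > 1)


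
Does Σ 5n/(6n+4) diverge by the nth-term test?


lim(n→∞) 5n/(6n+4) = 5/6 = 5/6  (divide numerator and denominator by n)
lim aₙ = 5/6 ≠ 0 → series DIVERGES

Diverges (lim aₙ = 5/6 ≠ 0)


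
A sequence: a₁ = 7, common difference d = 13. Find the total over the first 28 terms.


aₙ = 7 + (28-1)×13 = 358
Sₙ = n(a₁+aₙ)/2 = 28×(7+358)/2
= 28×365/2 = 5110

S_28 = 5110


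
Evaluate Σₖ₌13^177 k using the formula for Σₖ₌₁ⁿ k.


Σₖ₌13^177 k = Σₖ₌₁^177 k − Σₖ₌₁^12 k
= 177·178/2 − 12·13/2
= 15753 − 78 = 15675

Σk = 15675


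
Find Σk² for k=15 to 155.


Σₖ₌15^155 k² = Σₖ₌₁^155 k² − Σₖ₌₁^14 k²
= 155·156·311/6 − 14·15·29/6
= 1253330 − 1015 = 1252315

Σk² = 1252315


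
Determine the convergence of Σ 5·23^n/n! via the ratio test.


aₙ = 5·23^n/n!
a_{n+1}/aₙ = 23^(n+1)/(n+1)! × n!/23^n  (constant 5 cancels)
= 23/(n+1)
L = lim(n→∞) 23/(n+1) = 0
L < 1 → series CONVERGES

Converges (ratio test: L = 0 < 1)


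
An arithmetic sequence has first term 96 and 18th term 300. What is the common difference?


d = (aₙ - a₁)/(n-1)
= (300 - 96)/(18-1)
= 204/17 = 12

d = 12


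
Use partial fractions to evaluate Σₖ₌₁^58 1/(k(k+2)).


1/(k(k+2)) = (1/2)·(1/k - 1/(k+2)) (partial fractions)
Telescoping: Σ = (1/2)·(1 + 1/2 - 1/59 - 1/60) = 5191/7080

Sum = 5191/7080


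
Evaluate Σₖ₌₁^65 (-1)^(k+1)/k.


S = 1 - 1/2 + 1/3 - 1/4 + 1/5 - 1/6 + 1/7 - 1/8 ± ...
= 0.7008
(Full series converges to +ln(2) ≈ +0.6931)

S_65 = 0.7008


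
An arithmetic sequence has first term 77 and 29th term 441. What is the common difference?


d = (aₙ - a₁)/(n-1)
= (441 - 77)/(29-1)
= 364/28 = 13

d = 13


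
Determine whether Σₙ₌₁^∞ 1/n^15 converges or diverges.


p-series test: Σ c/n^p converges if p > 1, diverges if p ≤ 1 (constant c > 0 doesn't affect convergence).
p = 15
15 > 1 → CONVERGES

Converges (p = 15 > 1)


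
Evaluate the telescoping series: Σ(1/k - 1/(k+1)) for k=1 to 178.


Telescoping: adjacent terms cancel.
= 1/1 - 1/179
= 1 - 1/179 = 178/179

Sum = 178/179


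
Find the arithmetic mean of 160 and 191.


AM = (160 + 191)/2 = 351/2 = 175.5

AM = 175.5


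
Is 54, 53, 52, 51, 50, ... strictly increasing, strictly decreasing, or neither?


Differences: -1, -1, -1, -1
All differences < 0 → strictly DECREASING

Monotonically decreasing


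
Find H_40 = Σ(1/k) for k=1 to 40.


H_40 = 1/1 + 1/2 + 1/3 + ... + 1/40
= 2078178381193813/485721041551200
≈ 4.2785

H_40 = 2078178381193813/485721041551200 ≈ 4.2785


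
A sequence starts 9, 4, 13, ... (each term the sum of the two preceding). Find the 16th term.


Computing iteratively: 9, 4, 13, 17, 30, 47, 77, 124, 201, 325, 526, 851, ...
a_16 = 5833

a_16 = 5833


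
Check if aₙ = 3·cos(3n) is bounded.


For all n, -1 ≤ cos(3n) ≤ 1, so -3 ≤ 3·cos(3n) ≤ 3
Lower bound: -3, Upper bound: 3
The sequence IS bounded

Bounded (-3 ≤ aₙ ≤ 3)


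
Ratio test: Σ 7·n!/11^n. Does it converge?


aₙ = 7·n!/11^n
a_{n+1}/aₙ = (n+1)!/11^(n+1) × 11^n/n!  (constant 7 cancels)
= (n+1)/11
L = lim(n→∞) (n+1)/11 = ∞
L > 1 → series DIVERGES

Diverges (ratio test: L = ∞ > 1)


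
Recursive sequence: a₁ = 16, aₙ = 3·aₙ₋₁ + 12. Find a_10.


Computing step by step:
a_1 = 16
a_2 = 60
a_3 = 192
a_4 = 588
a_5 = 1776
a_6 = 5340
a_7 = 16032
a_8 = 48108
a_9 = 144336
a_10 = 433020


a_10 = 433020


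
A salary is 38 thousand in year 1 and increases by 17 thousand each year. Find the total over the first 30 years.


aₙ = 38 + (30-1)×17 = 531
Sₙ = n(a₁+aₙ)/2 = 30×(38+531)/2
= 30×569/2 = 8535

S_30 = 8535


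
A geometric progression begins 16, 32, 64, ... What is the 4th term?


aₙ = a₁·r^(n-1)
= 16×2^3
= 16×8
= 128

a_4 = 128


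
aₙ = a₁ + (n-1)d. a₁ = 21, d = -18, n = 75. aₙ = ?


aₙ = a₁ + (n-1)d
= 21 + (75-1)×-18
= 21 - 1332
= -1311

a_75 = -1311


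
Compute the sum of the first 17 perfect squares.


n = 17
n(n+1)(2n+1)/6 = 17×18×35/6
= 10710/6 = 1785

Σk² = 1785


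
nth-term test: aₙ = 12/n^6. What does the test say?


lim(n→∞) 12/n^6 = 0
lim aₙ = 0 → nth-term test is INCONCLUSIVE
(Need other tests; this is actually a convergent p-series with p=6 > 1)

Inconclusive (lim aₙ = 0; need another test)


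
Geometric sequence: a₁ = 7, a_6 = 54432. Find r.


r^(n-1) = aₙ/a₁
r^5 = 54432/7 = 7776
r = 7776^(1/5)
= 6

r = 6


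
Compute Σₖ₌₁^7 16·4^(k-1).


Sₙ = 16×(4^7 - 1)/(4 - 1)
= 16×(16384 - 1)/3
= 16×16383/3
= 87376

S_7 = 87376


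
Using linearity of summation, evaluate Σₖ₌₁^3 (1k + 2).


Σ(1k+2) = 1·Σk + 2·n
= 1·6 + 2·3
= 6 + 6 = 12

Σ = 12


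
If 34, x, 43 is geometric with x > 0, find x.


GM = √(34×43) = √1462 = 38.2361

GM = 38.2361


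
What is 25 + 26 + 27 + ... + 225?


Σₖ₌25^225 k = Σₖ₌₁^225 k − Σₖ₌₁^24 k
= 225·226/2 − 24·25/2
= 25425 − 300 = 25125

Σk = 25125


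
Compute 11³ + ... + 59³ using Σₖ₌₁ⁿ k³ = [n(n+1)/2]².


Σₖ₌11^59 k³ = [59·60/2]² − [10·11/2]²
= 3132900 − 3025 = 3129875

Σk³ = 3129875


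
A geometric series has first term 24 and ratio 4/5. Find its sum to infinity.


S∞ = a₁/(1-r) = 24/(1 - 4/5)
= 24/(1/5)
= 120

S∞ = 120


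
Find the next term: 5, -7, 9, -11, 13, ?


Pattern: alternating sign, magnitude arithmetic (d=2)
Terms: 5, -7, 9, -11, 13
Next term = -15

Next term = -15


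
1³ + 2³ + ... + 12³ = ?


n(n+1)/2 = 12×13/2 = 78
Σk³ = 78² = 6084

Σk³ = 6084


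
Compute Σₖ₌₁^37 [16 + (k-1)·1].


aₙ = 16 + (37-1)×1 = 52
Sₙ = n(a₁+aₙ)/2 = 37×(16+52)/2
= 37×68/2 = 1258

S_37 = 1258


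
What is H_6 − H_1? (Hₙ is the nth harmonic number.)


Σₖ₌2^6 1/k = 1/2 + 1/3 + 1/4 + 1/5 + 1/6
= 29/20
≈ 1.45

Sum = 29/20 ≈ 1.45


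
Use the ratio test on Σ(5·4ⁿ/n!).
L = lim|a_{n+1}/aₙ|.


aₙ = 5·4^n/n!
a_{n+1}/aₙ = 4^(n+1)/(n+1)! × n!/4^n  (constant 5 cancels)
= 4/(n+1)
L = lim(n→∞) 4/(n+1) = 0
L < 1 → series CONVERGES

Converges (ratio test: L = 0 < 1)


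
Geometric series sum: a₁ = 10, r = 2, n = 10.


Sₙ = 10×(2^10 - 1)/(2 - 1)
= 10×(1024 - 1)/1
= 10×1023/1
= 10230

S_10 = 10230


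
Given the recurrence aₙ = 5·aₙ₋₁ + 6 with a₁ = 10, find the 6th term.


Computing step by step:
a_1 = 10
a_2 = 56
a_3 = 286
a_4 = 1436
a_5 = 7186
a_6 = 35936


a_6 = 35936


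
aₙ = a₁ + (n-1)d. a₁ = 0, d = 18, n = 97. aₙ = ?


aₙ = a₁ + (n-1)d
= 0 + (97-1)×18
= 0 + 1728
= 1728

a_97 = 1728


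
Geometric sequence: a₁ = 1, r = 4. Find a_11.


aₙ = a₁·r^(n-1)
= 1×4^10
= 1×1048576
= 1048576

a_11 = 1048576


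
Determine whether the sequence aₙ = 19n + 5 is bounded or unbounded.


aₙ = 19n + 5 → as n→∞, aₙ→∞
No finite upper bound exists
The sequence is UNBOUNDED

Unbounded (aₙ → ∞ as n → ∞)


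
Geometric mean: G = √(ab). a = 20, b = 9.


GM = √(20×9) = √180 = 13.4164

GM = 13.4164


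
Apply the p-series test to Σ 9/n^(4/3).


p-series test: Σ c/n^p converges if p > 1, diverges if p ≤ 1 (constant c > 0 doesn't affect convergence).
p = 4/3
4/3 > 1 → CONVERGES

Converges (p = 4/3 > 1)


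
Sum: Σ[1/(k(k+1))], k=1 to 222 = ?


1/(k(k+1)) = 1/k - 1/(k+1) (partial fractions)
Telescoping: Σ = 1 - 1/223 = 222/223

Sum = 222/223


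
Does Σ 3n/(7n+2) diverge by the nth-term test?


lim(n→∞) 3n/(7n+2) = 3/7 = 3/7  (divide numerator and denominator by n)
lim aₙ = 3/7 ≠ 0 → series DIVERGES

Diverges (lim aₙ = 3/7 ≠ 0)


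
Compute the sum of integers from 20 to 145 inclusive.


Σₖ₌20^145 k = Σₖ₌₁^145 k − Σₖ₌₁^19 k
= 145·146/2 − 19·20/2
= 10585 − 190 = 10395

Σk = 10395


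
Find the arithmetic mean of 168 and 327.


AM = (168 + 327)/2 = 495/2 = 247.5

AM = 247.5


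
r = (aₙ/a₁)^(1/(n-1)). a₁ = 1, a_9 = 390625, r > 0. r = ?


r^(n-1) = aₙ/a₁
r^8 = 390625/1 = 390625
r = 390625^(1/8)
= ±5; taking r > 0 gives r = 5

r = 5


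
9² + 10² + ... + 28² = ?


Σₖ₌9^28 k² = Σₖ₌₁^28 k² − Σₖ₌₁^8 k²
= 28·29·57/6 − 8·9·17/6
= 7714 − 204 = 7510

Σk² = 7510


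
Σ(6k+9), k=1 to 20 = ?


Σ(6k+9) = 6·Σk + 9·n
= 6·210 + 9·20
= 1260 + 180 = 1440

Σ = 1440


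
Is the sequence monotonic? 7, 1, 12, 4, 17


Differences: -6, 11, -8, 13
Difference at position 2 is +11 (> 0) but position 1 is -6 (< 0) — sequence both rises and falls
→ NOT monotonic

Not monotonic


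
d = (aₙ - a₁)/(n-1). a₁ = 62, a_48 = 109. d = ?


d = (aₙ - a₁)/(n-1)
= (109 - 62)/(48-1)
= 47/47 = 1

d = 1


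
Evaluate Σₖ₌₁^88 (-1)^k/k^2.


S = -1 + 1/4 - 1/9 + 1/16 - 1/25 + 1/36 - 1/49 + 1/64 ± ...
= -0.8224
(Full series converges to -π²/12 ≈ -0.8225)

S_88 = -0.8224


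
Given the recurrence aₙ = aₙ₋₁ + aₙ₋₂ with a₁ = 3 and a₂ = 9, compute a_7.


Computing iteratively: 3, 9, 12, 21, 33, 54, 87
a_7 = 87

a_7 = 87


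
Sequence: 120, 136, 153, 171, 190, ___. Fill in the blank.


Pattern: triangular numbers: n(n+1)/2
Terms: 120, 136, 153, 171, 190
Next term = 210

Next term = 210


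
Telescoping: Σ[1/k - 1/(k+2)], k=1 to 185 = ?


Telescoping with gap 2: two head and two tail terms survive.
= (1 + 1/2) - (1/186 + 1/187)
= 3/2 - 1/186 - 1/187 = 25900/17391

Sum = 25900/17391


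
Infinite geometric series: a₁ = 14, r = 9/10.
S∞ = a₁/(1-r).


S∞ = a₁/(1-r) = 14/(1 - 9/10)
= 14/(1/10)
= 140

S∞ = 140


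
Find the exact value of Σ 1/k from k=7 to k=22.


Σₖ₌7^22 1/k = 1/7 + 1/8 + 1/9 + ... + 1/22
= 32094677/25865840
≈ 1.2408

Sum = 32094677/25865840 ≈ 1.2408


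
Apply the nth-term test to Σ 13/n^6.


lim(n→∞) 13/n^6 = 0
lim aₙ = 0 → nth-term test is INCONCLUSIVE
(Need other tests; this is actually a convergent p-series with p=6 > 1)

Inconclusive (lim aₙ = 0; need another test)


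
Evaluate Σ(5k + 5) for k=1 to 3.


Σ(5k+5) = 5·Σk + 5·n
= 5·6 + 5·3
= 30 + 15 = 45

Σ = 45


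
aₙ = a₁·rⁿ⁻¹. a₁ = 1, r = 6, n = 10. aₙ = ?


aₙ = a₁·r^(n-1)
= 1×6^9
= 1×10077696
= 10077696

a_10 = 10077696


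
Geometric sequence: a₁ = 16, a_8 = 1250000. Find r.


r^(n-1) = aₙ/a₁
r^7 = 1250000/16 = 78125
r = 78125^(1/7)
= 5

r = 5


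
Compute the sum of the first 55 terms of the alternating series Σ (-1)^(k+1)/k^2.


S = 1 - 1/4 + 1/9 - 1/16 + 1/25 - 1/36 + 1/49 - 1/64 ± ...
= 0.8226
(Full series converges to +π²/12 ≈ +0.8225)

S_55 = 0.8226


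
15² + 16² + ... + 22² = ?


Σₖ₌15^22 k² = Σₖ₌₁^22 k² − Σₖ₌₁^14 k²
= 22·23·45/6 − 14·15·29/6
= 3795 − 1015 = 2780

Σk² = 2780


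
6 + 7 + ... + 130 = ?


Σₖ₌6^130 k = Σₖ₌₁^130 k − Σₖ₌₁^5 k
= 130·131/2 − 5·6/2
= 8515 − 15 = 8500

Σk = 8500


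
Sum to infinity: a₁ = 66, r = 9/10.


S∞ = a₁/(1-r) = 66/(1 - 9/10)
= 66/(1/10)
= 660

S∞ = 660


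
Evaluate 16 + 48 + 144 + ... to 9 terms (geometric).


Sₙ = 16×(3^9 - 1)/(3 - 1)
= 16×(19683 - 1)/2
= 16×19682/2
= 157456

S_9 = 157456


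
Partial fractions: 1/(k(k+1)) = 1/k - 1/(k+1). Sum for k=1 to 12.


1/(k(k+1)) = 1/k - 1/(k+1) (partial fractions)
Telescoping: Σ = 1 - 1/13 = 12/13

Sum = 12/13


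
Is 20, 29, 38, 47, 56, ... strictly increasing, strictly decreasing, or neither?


Differences: 9, 9, 9, 9
All differences > 0 → strictly INCREASING

Monotonically increasing


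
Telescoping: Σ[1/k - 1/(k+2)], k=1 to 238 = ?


Telescoping with gap 2: two head and two tail terms survive.
= (1 + 1/2) - (1/239 + 1/240)
= 3/2 - 1/239 - 1/240 = 85561/57360

Sum = 85561/57360


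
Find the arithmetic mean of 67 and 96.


AM = (67 + 96)/2 = 163/2 = 81.5

AM = 81.5


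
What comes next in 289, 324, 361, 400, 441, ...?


Pattern: perfect squares: n²
Terms: 289, 324, 361, 400, 441
Next term = 484

Next term = 484


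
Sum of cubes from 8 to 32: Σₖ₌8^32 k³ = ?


Σₖ₌8^32 k³ = [32·33/2]² − [7·8/2]²
= 278784 − 784 = 278000

Σk³ = 278000


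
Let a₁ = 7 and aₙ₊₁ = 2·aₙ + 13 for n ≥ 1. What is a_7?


Computing step by step:
a_1 = 7
a_2 = 27
a_3 = 67
a_4 = 147
a_5 = 307
a_6 = 627
a_7 = 1267


a_7 = 1267


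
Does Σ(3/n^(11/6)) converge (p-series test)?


p-series test: Σ c/n^p converges if p > 1, diverges if p ≤ 1 (constant c > 0 doesn't affect convergence).
p = 11/6
11/6 > 1 → CONVERGES

Converges (p = 11/6 > 1)


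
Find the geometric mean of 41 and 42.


GM = √(41×42) = √1722 = 41.497

GM = 41.497


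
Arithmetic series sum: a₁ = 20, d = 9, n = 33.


aₙ = 20 + (33-1)×9 = 308
Sₙ = n(a₁+aₙ)/2 = 33×(20+308)/2
= 33×328/2 = 5412

S_33 = 5412


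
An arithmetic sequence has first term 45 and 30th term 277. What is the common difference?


d = (aₙ - a₁)/(n-1)
= (277 - 45)/(30-1)
= 232/29 = 8

d = 8


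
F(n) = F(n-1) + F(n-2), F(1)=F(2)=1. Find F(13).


Fibonacci sequence: 1, 1, 2, 3, 5, 8, 13, 21, 34, 55, 89, ...
F(13) = 233

F(13) = 233


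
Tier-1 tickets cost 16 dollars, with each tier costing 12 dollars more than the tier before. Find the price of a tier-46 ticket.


aₙ = a₁ + (n-1)d
= 16 + (46-1)×12
= 16 + 540
= 556

a_46 = 556


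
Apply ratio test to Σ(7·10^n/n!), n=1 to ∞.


aₙ = 7·10^n/n!
a_{n+1}/aₙ = 10^(n+1)/(n+1)! × n!/10^n  (constant 7 cancels)
= 10/(n+1)
L = lim(n→∞) 10/(n+1) = 0
L < 1 → series CONVERGES

Converges (ratio test: L = 0 < 1)


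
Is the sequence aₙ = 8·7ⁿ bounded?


aₙ = 8·7ⁿ → as n→∞, aₙ→∞ (since base 7 > 1)
No finite upper bound exists
The sequence is UNBOUNDED

Unbounded (aₙ → ∞ as n → ∞)


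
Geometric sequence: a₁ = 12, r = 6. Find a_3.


aₙ = a₁·r^(n-1)
= 12×6^2
= 12×36
= 432

a_3 = 432


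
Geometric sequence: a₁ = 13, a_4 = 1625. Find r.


r^(n-1) = aₙ/a₁
r^3 = 1625/13 = 125
r = 125^(1/3)
= 5

r = 5


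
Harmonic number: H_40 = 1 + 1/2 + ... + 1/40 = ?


H_40 = 1/1 + 1/2 + 1/3 + ... + 1/40
= 2078178381193813/485721041551200
≈ 4.2785

H_40 = 2078178381193813/485721041551200 ≈ 4.2785


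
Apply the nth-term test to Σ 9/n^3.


lim(n→∞) 9/n^3 = 0
lim aₙ = 0 → nth-term test is INCONCLUSIVE
(Need other tests; this is actually a convergent p-series with p=3 > 1)

Inconclusive (lim aₙ = 0; need another test)


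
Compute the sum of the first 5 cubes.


n(n+1)/2 = 5×6/2 = 15
Σk³ = 15² = 225

Σk³ = 225


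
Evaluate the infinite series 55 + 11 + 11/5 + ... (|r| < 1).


S∞ = a₁/(1-r) = 55/(1 - 1/5)
= 55/(4/5)
= 275/4

S∞ = 275/4


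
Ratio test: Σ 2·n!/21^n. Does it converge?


aₙ = 2·n!/21^n
a_{n+1}/aₙ = (n+1)!/21^(n+1) × 21^n/n!  (constant 2 cancels)
= (n+1)/21
L = lim(n→∞) (n+1)/21 = ∞
L > 1 → series DIVERGES

Diverges (ratio test: L = ∞ > 1)


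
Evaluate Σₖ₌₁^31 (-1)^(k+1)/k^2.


S = 1 - 1/4 + 1/9 - 1/16 + 1/25 - 1/36 + 1/49 - 1/64 ± ...
= 0.823
(Full series converges to +π²/12 ≈ +0.8225)

S_31 = 0.823


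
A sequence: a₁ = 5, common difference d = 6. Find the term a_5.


aₙ = a₁ + (n-1)d
= 5 + (5-1)×6
= 5 + 24
= 29

a_5 = 29


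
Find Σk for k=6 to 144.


Σₖ₌6^144 k = Σₖ₌₁^144 k − Σₖ₌₁^5 k
= 144·145/2 − 5·6/2
= 10440 − 15 = 10425

Σk = 10425


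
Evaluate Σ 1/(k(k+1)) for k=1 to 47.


1/(k(k+1)) = 1/k - 1/(k+1) (partial fractions)
Telescoping: Σ = 1 - 1/48 = 47/48

Sum = 47/48


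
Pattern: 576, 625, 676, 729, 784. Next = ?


Pattern: perfect squares: n²
Terms: 576, 625, 676, 729, 784
Next term = 841

Next term = 841


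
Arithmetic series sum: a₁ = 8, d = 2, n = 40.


aₙ = 8 + (40-1)×2 = 86
Sₙ = n(a₁+aₙ)/2 = 40×(8+86)/2
= 40×94/2 = 1880

S_40 = 1880


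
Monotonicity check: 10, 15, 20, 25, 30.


Differences: 5, 5, 5, 5
All differences > 0 → strictly INCREASING

Monotonically increasing


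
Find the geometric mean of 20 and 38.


GM = √(20×38) = √760 = 27.5681

GM = 27.5681


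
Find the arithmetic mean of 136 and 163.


AM = (136 + 163)/2 = 299/2 = 149.5

AM = 149.5


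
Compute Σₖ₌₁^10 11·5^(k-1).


Sₙ = 11×(5^10 - 1)/(5 - 1)
= 11×(9765625 - 1)/4
= 11×9765624/4
= 26855466

S_10 = 26855466


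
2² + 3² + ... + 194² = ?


Σₖ₌2^194 k² = Σₖ₌₁^194 k² − Σₖ₌₁^1 k²
= 194·195·389/6 − 1·2·3/6
= 2452645 − 1 = 2452644

Σk² = 2452644


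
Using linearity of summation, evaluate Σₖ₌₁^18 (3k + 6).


Σ(3k+6) = 3·Σk + 6·n
= 3·171 + 6·18
= 513 + 108 = 621

Σ = 621


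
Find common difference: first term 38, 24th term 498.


d = (aₙ - a₁)/(n-1)
= (498 - 38)/(24-1)
= 460/23 = 20

d = 20


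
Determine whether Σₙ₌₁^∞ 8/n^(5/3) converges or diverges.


p-series test: Σ c/n^p converges if p > 1, diverges if p ≤ 1 (constant c > 0 doesn't affect convergence).
p = 5/3
5/3 > 1 → CONVERGES

Converges (p = 5/3 > 1)


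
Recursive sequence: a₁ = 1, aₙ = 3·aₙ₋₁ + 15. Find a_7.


Computing step by step:
a_1 = 1
a_2 = 18
a_3 = 69
a_4 = 222
a_5 = 681
a_6 = 2058
a_7 = 6189


a_7 = 6189


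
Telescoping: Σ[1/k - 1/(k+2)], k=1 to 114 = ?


Telescoping with gap 2: two head and two tail terms survive.
= (1 + 1/2) - (1/115 + 1/116)
= 3/2 - 1/115 - 1/116 = 19779/13340

Sum = 19779/13340


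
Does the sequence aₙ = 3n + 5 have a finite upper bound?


aₙ = 3n + 5 → as n→∞, aₙ→∞
No finite upper bound exists
The sequence is UNBOUNDED

Unbounded (aₙ → ∞ as n → ∞)


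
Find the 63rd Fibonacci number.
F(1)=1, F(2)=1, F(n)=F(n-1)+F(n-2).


Fibonacci sequence: 1, 1, 2, 3, 5, 8, 13, 21, 34, 55, 89, ...
F(63) = 6557470319842

F(63) = 6557470319842


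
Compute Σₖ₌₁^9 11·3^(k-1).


Sₙ = 11×(3^9 - 1)/(3 - 1)
= 11×(19683 - 1)/2
= 11×19682/2
= 108251

S_9 = 108251


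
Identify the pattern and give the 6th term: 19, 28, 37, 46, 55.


Pattern: arithmetic (d=9)
Terms: 19, 28, 37, 46, 55
Next term = 64

Next term = 64


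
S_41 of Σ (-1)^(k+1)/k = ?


S = 1 - 1/2 + 1/3 - 1/4 + 1/5 - 1/6 + 1/7 - 1/8 ± ...
= 0.7052
(Full series converges to +ln(2) ≈ +0.6931)

S_41 = 0.7052


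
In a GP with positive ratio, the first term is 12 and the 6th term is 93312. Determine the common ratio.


r^(n-1) = aₙ/a₁
r^5 = 93312/12 = 7776
r = 7776^(1/5)
= 6

r = 6


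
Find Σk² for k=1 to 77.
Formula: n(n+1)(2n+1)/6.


n = 77
n(n+1)(2n+1)/6 = 77×78×155/6
= 930930/6 = 155155

Σk² = 155155


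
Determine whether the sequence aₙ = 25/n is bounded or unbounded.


a₁ = 25, a₂ = 25/2, a₃ = 25/3, ...
0 < aₙ ≤ 25 for all n ≥ 1
Lower bound: 0, Upper bound: 25
The sequence IS bounded

Bounded (0 < aₙ ≤ 25)


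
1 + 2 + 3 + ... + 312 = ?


n(n+1)/2 = 312×313/2 = 97656/2 = 48828

Σk = 48828


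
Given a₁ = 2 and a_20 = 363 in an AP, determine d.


d = (aₙ - a₁)/(n-1)
= (363 - 2)/(20-1)
= 361/19 = 19

d = 19


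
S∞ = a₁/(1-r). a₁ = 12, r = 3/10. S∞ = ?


S∞ = a₁/(1-r) = 12/(1 - 3/10)
= 12/(7/10)
= 120/7

S∞ = 120/7


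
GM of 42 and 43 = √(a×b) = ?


GM = √(42×43) = √1806 = 42.4971

GM = 42.4971


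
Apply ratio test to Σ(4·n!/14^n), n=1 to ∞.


aₙ = 4·n!/14^n
a_{n+1}/aₙ = (n+1)!/14^(n+1) × 14^n/n!  (constant 4 cancels)
= (n+1)/14
L = lim(n→∞) (n+1)/14 = ∞
L > 1 → series DIVERGES

Diverges (ratio test: L = ∞ > 1)


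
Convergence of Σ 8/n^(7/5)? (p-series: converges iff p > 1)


p-series test: Σ c/n^p converges if p > 1, diverges if p ≤ 1 (constant c > 0 doesn't affect convergence).
p = 7/5
7/5 > 1 → CONVERGES

Converges (p = 7/5 > 1)


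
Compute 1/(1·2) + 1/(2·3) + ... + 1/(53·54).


1/(k(k+1)) = 1/k - 1/(k+1) (partial fractions)
Telescoping: Σ = 1 - 1/54 = 53/54

Sum = 53/54


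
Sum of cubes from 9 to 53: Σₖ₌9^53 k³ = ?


Σₖ₌9^53 k³ = [53·54/2]² − [8·9/2]²
= 2047761 − 1296 = 2046465

Σk³ = 2046465


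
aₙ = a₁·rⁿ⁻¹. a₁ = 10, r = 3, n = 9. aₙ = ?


aₙ = a₁·r^(n-1)
= 10×3^8
= 10×6561
= 65610

a_9 = 65610


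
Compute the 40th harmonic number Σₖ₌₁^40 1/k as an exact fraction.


H_40 = 1/1 + 1/2 + 1/3 + ... + 1/40
= 2078178381193813/485721041551200
≈ 4.2785

H_40 = 2078178381193813/485721041551200 ≈ 4.2785


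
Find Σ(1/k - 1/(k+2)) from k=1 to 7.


Telescoping with gap 2: two head and two tail terms survive.
= (1 + 1/2) - (1/8 + 1/9)
= 3/2 - 1/8 - 1/9 = 91/72

Sum = 91/72


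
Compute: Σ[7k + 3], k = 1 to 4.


Σ(7k+3) = 7·Σk + 3·n
= 7·10 + 3·4
= 70 + 12 = 82

Σ = 82
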